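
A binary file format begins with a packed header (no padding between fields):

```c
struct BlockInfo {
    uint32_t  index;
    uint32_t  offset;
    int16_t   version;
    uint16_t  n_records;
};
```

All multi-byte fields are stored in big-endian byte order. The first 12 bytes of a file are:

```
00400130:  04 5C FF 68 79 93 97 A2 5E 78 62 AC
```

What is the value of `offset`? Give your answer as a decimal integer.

`offset` follows `index` (4 bytes), so it starts at byte offset 4 and occupies 4 bytes.
Bytes at offsets 4..7: 79 93 97 A2.
Big-endian: lowest address holds the most-significant byte.
The bytes are already most-significant first: 0x799397A2.
0x799397A2 = 2039715746.

2039715746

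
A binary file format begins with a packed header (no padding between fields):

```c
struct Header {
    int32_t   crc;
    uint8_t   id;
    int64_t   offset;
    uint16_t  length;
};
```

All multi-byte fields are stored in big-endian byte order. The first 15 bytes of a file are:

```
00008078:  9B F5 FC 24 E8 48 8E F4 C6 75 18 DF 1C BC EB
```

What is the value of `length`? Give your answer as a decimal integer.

`length` follows `crc` (4 B), `id` (1 B), `offset` (8 B), so it starts at offset 4 + 1 + 8 = 13 and occupies 2 bytes.
Bytes at offsets 13..14: BC EB.
Big-endian stores the most-significant byte at the lowest address.
The bytes are already most-significant first: 0xBCEB.
0xBCEB = 48363.

48363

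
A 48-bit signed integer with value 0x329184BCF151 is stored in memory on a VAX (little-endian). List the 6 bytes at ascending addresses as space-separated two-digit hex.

51 F1 BC 84 91 32

Split into bytes (most-significant first): 32 91 84 BC F1 51.
Little-endian stores the least-significant byte at the lowest address.
So at ascending addresses the bytes are 51 F1 BC 84 91 32.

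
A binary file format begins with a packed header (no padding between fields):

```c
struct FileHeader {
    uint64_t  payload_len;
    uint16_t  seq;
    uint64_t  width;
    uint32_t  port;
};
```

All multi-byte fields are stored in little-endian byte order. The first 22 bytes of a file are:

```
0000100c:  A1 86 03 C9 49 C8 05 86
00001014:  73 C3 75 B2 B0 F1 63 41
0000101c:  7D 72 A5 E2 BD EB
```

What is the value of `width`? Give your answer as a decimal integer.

8249821989925073525

`width` follows `payload_len` (8 B), `seq` (2 B), so it starts at offset 8 + 2 = 10 and occupies 8 bytes.
Bytes at offsets 10..17: 75 B2 B0 F1 63 41 7D 72.
Little-endian stores the least-significant byte at the lowest address.
Reassemble most-significant byte first: 72 7D 41 63 F1 B0 B2 75 → 0x727D4163F1B0B275.
0x727D4163F1B0B275 = 8249821989925073525.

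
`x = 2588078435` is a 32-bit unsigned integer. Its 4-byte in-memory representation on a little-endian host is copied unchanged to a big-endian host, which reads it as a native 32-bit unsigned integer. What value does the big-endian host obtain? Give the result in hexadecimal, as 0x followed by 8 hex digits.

0x63F1429A

2588078435 in 32-bit hexadecimal is 0x9A42F163.
Stored little-endian, the bytes at ascending addresses are 63 F1 42 9A.
Read back as big-endian, the last byte is least significant, giving 0x63F1429A.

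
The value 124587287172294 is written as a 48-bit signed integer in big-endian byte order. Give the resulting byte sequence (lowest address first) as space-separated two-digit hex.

124587287172294 in hexadecimal, padded to 48 bits, is 0x714FBCFED4C6.
Split into bytes (most-significant first): 71 4F BC FE D4 C6.
In big-endian order the high byte comes first in memory.
So the memory order matches the most-significant-first order: 71 4F BC FE D4 C6.

71 4F BC FE D4 C6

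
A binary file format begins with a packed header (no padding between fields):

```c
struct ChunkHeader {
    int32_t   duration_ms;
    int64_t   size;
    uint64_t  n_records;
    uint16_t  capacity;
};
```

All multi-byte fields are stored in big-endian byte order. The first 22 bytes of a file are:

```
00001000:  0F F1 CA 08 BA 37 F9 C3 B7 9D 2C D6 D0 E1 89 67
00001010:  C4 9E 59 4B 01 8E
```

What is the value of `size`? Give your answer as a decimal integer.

`size` follows `duration_ms` (4 bytes), so it starts at byte offset 4 and occupies 8 bytes.
Bytes at offsets 4..11: BA 37 F9 C3 B7 9D 2C D6.
In big-endian order the high byte comes first in memory.
The bytes are already most-significant first: 0xBA37F9C3B79D2CD6.
Top bit is set, so as a signed 64-bit value this is 0xBA37F9C3B79D2CD6 − 2^64 = -5028275839941399338.

-5028275839941399338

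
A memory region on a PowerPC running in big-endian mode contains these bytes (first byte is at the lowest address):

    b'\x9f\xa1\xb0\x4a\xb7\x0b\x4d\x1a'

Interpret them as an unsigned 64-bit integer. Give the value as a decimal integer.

Big-endian stores the most-significant byte at the lowest address.
The bytes are already most-significant first: 0x9FA1B04AB70B4D1A.
0x9FA1B04AB70B4D1A = 11502668758225997082.

11502668758225997082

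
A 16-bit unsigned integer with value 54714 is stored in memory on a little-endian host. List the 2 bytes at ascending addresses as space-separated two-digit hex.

BA D5

54714 in hexadecimal, padded to 16 bits, is 0xD5BA.
Split into bytes (most-significant first): D5 BA.
Little-endian stores the least-significant byte at the lowest address.
So at ascending addresses the bytes are BA D5.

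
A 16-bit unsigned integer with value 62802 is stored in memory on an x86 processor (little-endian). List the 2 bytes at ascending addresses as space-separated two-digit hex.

52 F5

62802 in hexadecimal, padded to 16 bits, is 0xF552.
Split into bytes (most-significant first): F5 52.
In little-endian order the low byte comes first in memory.
So at ascending addresses the bytes are 52 F5.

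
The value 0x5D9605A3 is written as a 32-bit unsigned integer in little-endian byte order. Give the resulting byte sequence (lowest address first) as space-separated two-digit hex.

A3 05 96 5D

Split into bytes (most-significant first): 5D 96 05 A3.
Little-endian stores the least-significant byte at the lowest address.
So at ascending addresses the bytes are A3 05 96 5D.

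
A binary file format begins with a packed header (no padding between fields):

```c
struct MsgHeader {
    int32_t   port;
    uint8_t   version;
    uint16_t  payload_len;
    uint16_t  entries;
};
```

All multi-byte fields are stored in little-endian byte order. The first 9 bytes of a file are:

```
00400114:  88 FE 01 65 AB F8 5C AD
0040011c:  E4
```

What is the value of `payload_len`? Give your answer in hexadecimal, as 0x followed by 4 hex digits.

0x5CF8

`payload_len` follows `port` (4 B), `version` (1 B), so it starts at offset 4 + 1 = 5 and occupies 2 bytes.
Bytes at offsets 5..6: F8 5C.
Little-endian: lowest address holds the least-significant byte.
Reassemble most-significant byte first: 5C F8 → 0x5CF8.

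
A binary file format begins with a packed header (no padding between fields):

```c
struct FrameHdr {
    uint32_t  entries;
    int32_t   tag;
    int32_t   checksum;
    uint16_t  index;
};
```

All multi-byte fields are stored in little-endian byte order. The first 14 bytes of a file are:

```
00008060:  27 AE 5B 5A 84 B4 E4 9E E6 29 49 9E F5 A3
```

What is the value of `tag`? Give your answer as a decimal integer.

`tag` follows `entries` (4 bytes), so it starts at byte offset 4 and occupies 4 bytes.
Bytes at offsets 4..7: 84 B4 E4 9E.
Little-endian: lowest address holds the least-significant byte.
Reassemble most-significant byte first: 9E E4 B4 84 → 0x9EE4B484.
Top bit is set, so as a signed 32-bit value this is 0x9EE4B484 − 2^32 = -1629178748.

-1629178748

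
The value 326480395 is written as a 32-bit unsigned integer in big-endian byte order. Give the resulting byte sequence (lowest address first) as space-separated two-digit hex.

13 75 B2 0B

326480395 in hexadecimal, padded to 32 bits, is 0x1375B20B.
Split into bytes (most-significant first): 13 75 B2 0B.
Big-endian stores the most-significant byte at the lowest address.
So the memory order matches the most-significant-first order: 13 75 B2 0B.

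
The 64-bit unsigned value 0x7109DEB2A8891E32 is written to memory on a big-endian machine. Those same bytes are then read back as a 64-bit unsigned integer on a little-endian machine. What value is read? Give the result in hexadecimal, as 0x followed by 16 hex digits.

0x321E89A8B2DE0971

Stored big-endian, the bytes at ascending addresses are 71 09 DE B2 A8 89 1E 32.
Read back as little-endian, the first byte is least significant, giving 0x321E89A8B2DE0971.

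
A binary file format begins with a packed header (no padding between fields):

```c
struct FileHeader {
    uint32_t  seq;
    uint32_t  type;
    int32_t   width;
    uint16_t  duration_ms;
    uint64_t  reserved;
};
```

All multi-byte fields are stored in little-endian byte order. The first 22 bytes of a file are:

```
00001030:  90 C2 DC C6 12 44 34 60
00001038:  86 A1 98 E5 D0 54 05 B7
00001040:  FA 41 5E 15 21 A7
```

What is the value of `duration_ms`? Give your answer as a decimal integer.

`duration_ms` follows `seq` (4 B), `type` (4 B), `width` (4 B), so it starts at offset 4 + 4 + 4 = 12 and occupies 2 bytes.
Bytes at offsets 12..13: D0 54.
In little-endian order the low byte comes first in memory.
Reassemble most-significant byte first: 54 D0 → 0x54D0.
0x54D0 = 21712.

21712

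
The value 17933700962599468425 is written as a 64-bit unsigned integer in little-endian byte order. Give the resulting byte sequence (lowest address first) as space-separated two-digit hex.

89 7D D2 37 02 4E E1 F8

17933700962599468425 in hexadecimal, padded to 64 bits, is 0xF8E14E0237D27D89.
Split into bytes (most-significant first): F8 E1 4E 02 37 D2 7D 89.
Little-endian: lowest address holds the least-significant byte.
So at ascending addresses the bytes are 89 7D D2 37 02 4E E1 F8.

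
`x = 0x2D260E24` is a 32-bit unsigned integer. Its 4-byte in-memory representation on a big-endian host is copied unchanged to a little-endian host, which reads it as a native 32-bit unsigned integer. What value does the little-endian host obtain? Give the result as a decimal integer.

604907053

Stored big-endian, the bytes at ascending addresses are 2D 26 0E 24.
Read back as little-endian, the first byte is least significant, giving 0x240E262D.
0x240E262D = 604907053.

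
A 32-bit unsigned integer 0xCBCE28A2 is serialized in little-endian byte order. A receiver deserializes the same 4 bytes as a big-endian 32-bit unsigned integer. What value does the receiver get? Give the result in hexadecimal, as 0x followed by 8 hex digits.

0xA228CECB

Stored little-endian, the bytes at ascending addresses are A2 28 CE CB.
Read back as big-endian, the last byte is least significant, giving 0xA228CECB.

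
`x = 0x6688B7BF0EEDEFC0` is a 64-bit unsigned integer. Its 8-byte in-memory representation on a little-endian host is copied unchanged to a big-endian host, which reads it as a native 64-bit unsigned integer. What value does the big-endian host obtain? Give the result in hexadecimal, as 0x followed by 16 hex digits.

0xC0EFED0EBFB78866

Stored little-endian, the bytes at ascending addresses are C0 EF ED 0E BF B7 88 66.
Read back as big-endian, the last byte is least significant, giving 0xC0EFED0EBFB78866.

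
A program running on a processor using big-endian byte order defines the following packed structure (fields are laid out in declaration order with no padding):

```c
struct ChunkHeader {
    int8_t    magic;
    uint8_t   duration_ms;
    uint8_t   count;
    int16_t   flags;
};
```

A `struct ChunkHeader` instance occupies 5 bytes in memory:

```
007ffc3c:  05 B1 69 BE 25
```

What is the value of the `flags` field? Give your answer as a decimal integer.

`flags` follows `magic` (1 B), `duration_ms` (1 B), `count` (1 B), so it starts at offset 1 + 1 + 1 = 3 and occupies 2 bytes.
Bytes at offsets 3..4: BE 25.
Big-endian stores the most-significant byte at the lowest address.
The bytes are already most-significant first: 0xBE25.
Top bit is set, so as a signed 16-bit value this is 0xBE25 − 2^16 = -16859.

-16859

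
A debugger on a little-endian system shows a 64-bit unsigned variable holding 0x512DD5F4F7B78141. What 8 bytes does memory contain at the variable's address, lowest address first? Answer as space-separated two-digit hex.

Split into bytes (most-significant first): 51 2D D5 F4 F7 B7 81 41.
Little-endian: lowest address holds the least-significant byte.
So at ascending addresses the bytes are 41 81 B7 F7 F4 D5 2D 51.

41 81 B7 F7 F4 D5 2D 51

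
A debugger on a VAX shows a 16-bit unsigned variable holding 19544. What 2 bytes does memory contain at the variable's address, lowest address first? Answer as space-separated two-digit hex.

58 4C

19544 in hexadecimal, padded to 16 bits, is 0x4C58.
Split into bytes (most-significant first): 4C 58.
Little-endian: lowest address holds the least-significant byte.
So at ascending addresses the bytes are 58 4C.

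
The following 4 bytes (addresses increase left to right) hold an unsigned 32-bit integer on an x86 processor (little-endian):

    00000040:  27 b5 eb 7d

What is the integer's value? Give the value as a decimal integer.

2112599335

In little-endian order the low byte comes first in memory.
Reassemble most-significant byte first: 7D EB B5 27 → 0x7DEBB527.
0x7DEBB527 = 2112599335.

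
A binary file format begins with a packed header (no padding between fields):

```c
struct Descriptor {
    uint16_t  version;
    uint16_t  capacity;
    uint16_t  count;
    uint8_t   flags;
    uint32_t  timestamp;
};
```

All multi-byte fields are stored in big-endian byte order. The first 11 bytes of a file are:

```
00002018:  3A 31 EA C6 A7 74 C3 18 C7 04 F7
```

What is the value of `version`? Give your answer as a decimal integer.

14897

`version` is the first field, at byte offset 0, occupying 2 bytes.
Bytes at offsets 0..1: 3A 31.
Big-endian stores the most-significant byte at the lowest address.
The bytes are already most-significant first: 0x3A31.
0x3A31 = 14897.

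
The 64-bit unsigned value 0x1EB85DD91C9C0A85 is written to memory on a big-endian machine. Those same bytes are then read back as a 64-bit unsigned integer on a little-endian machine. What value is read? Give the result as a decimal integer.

Stored big-endian, the bytes at ascending addresses are 1E B8 5D D9 1C 9C 0A 85.
Read back as little-endian, the first byte is least significant, giving 0x850A9C1CD95DB81E.
0x850A9C1CD95DB81E = 9586646404531337246.

9586646404531337246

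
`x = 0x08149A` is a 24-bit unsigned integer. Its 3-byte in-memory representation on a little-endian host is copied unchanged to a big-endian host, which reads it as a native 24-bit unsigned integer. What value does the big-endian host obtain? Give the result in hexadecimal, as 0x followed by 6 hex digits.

Stored little-endian, the bytes at ascending addresses are 9A 14 08.
Read back as big-endian, the last byte is least significant, giving 0x9A1408.

0x9A1408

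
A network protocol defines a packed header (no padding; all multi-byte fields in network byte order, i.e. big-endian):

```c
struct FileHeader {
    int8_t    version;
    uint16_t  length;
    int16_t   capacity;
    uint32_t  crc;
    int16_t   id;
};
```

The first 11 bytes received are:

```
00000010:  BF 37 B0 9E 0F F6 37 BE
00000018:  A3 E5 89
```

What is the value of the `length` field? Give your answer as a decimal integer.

`length` follows `version` (1 byte), so it starts at byte offset 1 and occupies 2 bytes.
Bytes at offsets 1..2: 37 B0.
Big-endian stores the most-significant byte at the lowest address.
The bytes are already most-significant first: 0x37B0.
0x37B0 = 14256.

14256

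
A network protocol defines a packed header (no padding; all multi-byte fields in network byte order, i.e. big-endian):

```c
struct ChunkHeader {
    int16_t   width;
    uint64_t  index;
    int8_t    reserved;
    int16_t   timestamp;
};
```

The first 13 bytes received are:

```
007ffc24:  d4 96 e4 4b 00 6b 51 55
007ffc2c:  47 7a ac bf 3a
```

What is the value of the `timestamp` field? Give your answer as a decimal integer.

-16582

`timestamp` follows `width` (2 B), `index` (8 B), `reserved` (1 B), so it starts at offset 2 + 8 + 1 = 11 and occupies 2 bytes.
Bytes at offsets 11..12: BF 3A.
Big-endian: lowest address holds the most-significant byte.
The bytes are already most-significant first: 0xBF3A.
Top bit is set, so as a signed 16-bit value this is 0xBF3A − 2^16 = -16582.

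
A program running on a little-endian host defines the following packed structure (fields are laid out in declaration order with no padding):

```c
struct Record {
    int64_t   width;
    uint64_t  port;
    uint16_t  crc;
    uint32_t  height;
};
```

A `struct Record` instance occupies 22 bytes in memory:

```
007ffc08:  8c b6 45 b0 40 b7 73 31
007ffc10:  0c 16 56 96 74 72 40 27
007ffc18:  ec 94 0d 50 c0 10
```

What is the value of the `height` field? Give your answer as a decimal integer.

281038861

`height` follows `width` (8 B), `port` (8 B), `crc` (2 B), so it starts at offset 8 + 8 + 2 = 18 and occupies 4 bytes.
Bytes at offsets 18..21: 0D 50 C0 10.
Little-endian: lowest address holds the least-significant byte.
Reassemble most-significant byte first: 10 C0 50 0D → 0x10C0500D.
0x10C0500D = 281038861.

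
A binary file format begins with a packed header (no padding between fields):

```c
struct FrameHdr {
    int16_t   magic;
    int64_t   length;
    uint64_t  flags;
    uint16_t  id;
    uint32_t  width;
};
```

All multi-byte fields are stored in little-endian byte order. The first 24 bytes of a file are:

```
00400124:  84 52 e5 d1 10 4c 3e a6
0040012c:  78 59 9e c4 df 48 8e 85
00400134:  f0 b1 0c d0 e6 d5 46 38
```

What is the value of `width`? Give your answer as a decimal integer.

`width` follows `magic` (2 B), `length` (8 B), `flags` (8 B), `id` (2 B), so it starts at offset 2 + 8 + 8 + 2 = 20 and occupies 4 bytes.
Bytes at offsets 20..23: E6 D5 46 38.
In little-endian order the low byte comes first in memory.
Reassemble most-significant byte first: 38 46 D5 E6 → 0x3846D5E6.
0x3846D5E6 = 944166374.

944166374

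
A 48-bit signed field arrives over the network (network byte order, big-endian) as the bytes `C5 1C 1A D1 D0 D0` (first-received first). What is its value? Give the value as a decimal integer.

-64750476996400

Big-endian: lowest address holds the most-significant byte.
The bytes are already most-significant first: 0xC51C1AD1D0D0.
Top bit is set, so as a signed 48-bit value this is 0xC51C1AD1D0D0 − 2^48 = -64750476996400.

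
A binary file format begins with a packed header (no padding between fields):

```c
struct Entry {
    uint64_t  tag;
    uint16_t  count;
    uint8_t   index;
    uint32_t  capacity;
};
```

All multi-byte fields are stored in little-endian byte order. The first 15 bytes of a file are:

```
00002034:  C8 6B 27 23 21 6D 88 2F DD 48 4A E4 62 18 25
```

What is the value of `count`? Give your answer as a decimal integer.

18653

`count` follows `tag` (8 bytes), so it starts at byte offset 8 and occupies 2 bytes.
Bytes at offsets 8..9: DD 48.
Little-endian: lowest address holds the least-significant byte.
Reassemble most-significant byte first: 48 DD → 0x48DD.
0x48DD = 18653.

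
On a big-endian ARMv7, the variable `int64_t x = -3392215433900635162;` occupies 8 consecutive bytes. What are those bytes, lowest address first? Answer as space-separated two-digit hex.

Two's complement of -3392215433900635162 in 64 bits: 3392215433900635162 = 0x2F1391F6E33EB41A; invert → 0xD0EC6E091CC14BE5; add 1 → 0xD0EC6E091CC14BE6.
Split into bytes (most-significant first): D0 EC 6E 09 1C C1 4B E6.
In big-endian order the high byte comes first in memory.
So the memory order matches the most-significant-first order: D0 EC 6E 09 1C C1 4B E6.

D0 EC 6E 09 1C C1 4B E6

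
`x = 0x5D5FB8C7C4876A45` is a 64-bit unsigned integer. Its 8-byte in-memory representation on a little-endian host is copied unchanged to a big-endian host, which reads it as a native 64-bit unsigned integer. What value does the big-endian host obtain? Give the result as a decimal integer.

Stored little-endian, the bytes at ascending addresses are 45 6A 87 C4 C7 B8 5F 5D.
Read back as big-endian, the last byte is least significant, giving 0x456A87C4C7B85F5D.
0x456A87C4C7B85F5D = 5001959615382445917.

5001959615382445917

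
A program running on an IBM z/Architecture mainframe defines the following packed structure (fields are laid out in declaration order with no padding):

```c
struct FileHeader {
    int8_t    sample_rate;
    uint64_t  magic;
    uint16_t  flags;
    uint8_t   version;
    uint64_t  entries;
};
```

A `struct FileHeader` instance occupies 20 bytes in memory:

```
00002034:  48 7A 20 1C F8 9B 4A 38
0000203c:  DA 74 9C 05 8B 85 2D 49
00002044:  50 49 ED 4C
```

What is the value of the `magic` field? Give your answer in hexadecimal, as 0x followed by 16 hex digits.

0x7A201CF89B4A38DA

`magic` follows `sample_rate` (1 byte), so it starts at byte offset 1 and occupies 8 bytes.
Bytes at offsets 1..8: 7A 20 1C F8 9B 4A 38 DA.
Big-endian: lowest address holds the most-significant byte.
The bytes are already most-significant first: 0x7A201CF89B4A38DA.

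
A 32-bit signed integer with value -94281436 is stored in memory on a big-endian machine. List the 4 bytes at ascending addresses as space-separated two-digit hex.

FA 61 61 24

Two's complement of -94281436 in 32 bits: 94281436 = 0x059E9EDC; invert → 0xFA616123; add 1 → 0xFA616124.
Split into bytes (most-significant first): FA 61 61 24.
Big-endian: lowest address holds the most-significant byte.
So the memory order matches the most-significant-first order: FA 61 61 24.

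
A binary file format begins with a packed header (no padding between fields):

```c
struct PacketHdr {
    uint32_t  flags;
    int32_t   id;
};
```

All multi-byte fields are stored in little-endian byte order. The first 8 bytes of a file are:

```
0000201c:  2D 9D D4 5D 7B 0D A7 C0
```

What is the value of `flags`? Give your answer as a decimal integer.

`flags` is the first field, at byte offset 0, occupying 4 bytes.
Bytes at offsets 0..3: 2D 9D D4 5D.
Little-endian stores the least-significant byte at the lowest address.
Reassemble most-significant byte first: 5D D4 9D 2D → 0x5DD49D2D.
0x5DD49D2D = 1574214957.

1574214957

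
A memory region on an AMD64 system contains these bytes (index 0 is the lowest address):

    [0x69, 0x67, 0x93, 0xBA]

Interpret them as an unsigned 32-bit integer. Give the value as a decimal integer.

Little-endian stores the least-significant byte at the lowest address.
Reassemble most-significant byte first: BA 93 67 69 → 0xBA936769.
0xBA936769 = 3130222441.

3130222441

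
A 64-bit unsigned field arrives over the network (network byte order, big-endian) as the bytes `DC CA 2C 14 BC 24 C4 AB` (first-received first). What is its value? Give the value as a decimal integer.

15909577101207192747

Big-endian stores the most-significant byte at the lowest address.
The bytes are already most-significant first: 0xDCCA2C14BC24C4AB.
0xDCCA2C14BC24C4AB = 15909577101207192747.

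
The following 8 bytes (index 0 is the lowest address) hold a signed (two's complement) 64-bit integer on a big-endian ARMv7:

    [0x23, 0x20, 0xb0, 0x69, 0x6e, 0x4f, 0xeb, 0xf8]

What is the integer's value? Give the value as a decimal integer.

In big-endian order the high byte comes first in memory.
The bytes are already most-significant first: 0x2320B0696E4FEBF8.
0x2320B0696E4FEBF8 = 2531216957451004920.

2531216957451004920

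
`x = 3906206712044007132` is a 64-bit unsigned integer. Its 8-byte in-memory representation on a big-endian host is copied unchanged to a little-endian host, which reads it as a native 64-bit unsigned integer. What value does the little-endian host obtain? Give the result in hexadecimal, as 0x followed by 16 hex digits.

3906206712044007132 in 64-bit hexadecimal is 0x3635A24F02A12EDC.
Stored big-endian, the bytes at ascending addresses are 36 35 A2 4F 02 A1 2E DC.
Read back as little-endian, the first byte is least significant, giving 0xDC2EA1024FA23536.

0xDC2EA1024FA23536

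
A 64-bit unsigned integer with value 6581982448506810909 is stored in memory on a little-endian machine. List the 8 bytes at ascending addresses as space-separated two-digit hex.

6581982448506810909 in hexadecimal, padded to 64 bits, is 0x5B57E62A011AB21D.
Split into bytes (most-significant first): 5B 57 E6 2A 01 1A B2 1D.
In little-endian order the low byte comes first in memory.
So at ascending addresses the bytes are 1D B2 1A 01 2A E6 57 5B.

1D B2 1A 01 2A E6 57 5B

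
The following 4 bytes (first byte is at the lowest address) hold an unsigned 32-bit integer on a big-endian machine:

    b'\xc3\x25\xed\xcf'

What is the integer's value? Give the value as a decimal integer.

3274042831

In big-endian order the high byte comes first in memory.
The bytes are already most-significant first: 0xC325EDCF.
0xC325EDCF = 3274042831.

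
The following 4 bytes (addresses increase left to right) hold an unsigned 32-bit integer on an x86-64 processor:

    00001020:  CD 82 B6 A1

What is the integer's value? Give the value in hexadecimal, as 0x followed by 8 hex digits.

In little-endian order the low byte comes first in memory.
Reassemble most-significant byte first: A1 B6 82 CD → 0xA1B682CD.

0xA1B682CD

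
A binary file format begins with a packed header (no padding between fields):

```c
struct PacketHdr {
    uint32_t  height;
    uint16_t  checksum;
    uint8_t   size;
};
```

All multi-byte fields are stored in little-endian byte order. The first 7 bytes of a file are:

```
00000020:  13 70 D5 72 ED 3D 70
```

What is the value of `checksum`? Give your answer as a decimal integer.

`checksum` follows `height` (4 bytes), so it starts at byte offset 4 and occupies 2 bytes.
Bytes at offsets 4..5: ED 3D.
Little-endian stores the least-significant byte at the lowest address.
Reassemble most-significant byte first: 3D ED → 0x3DED.
0x3DED = 15853.

15853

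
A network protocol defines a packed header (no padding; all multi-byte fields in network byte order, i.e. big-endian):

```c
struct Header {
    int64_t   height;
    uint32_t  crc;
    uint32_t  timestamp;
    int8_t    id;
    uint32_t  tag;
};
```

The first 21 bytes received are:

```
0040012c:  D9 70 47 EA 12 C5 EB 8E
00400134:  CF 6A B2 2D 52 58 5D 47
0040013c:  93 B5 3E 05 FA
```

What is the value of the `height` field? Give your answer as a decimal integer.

-2778641899424715890

`height` is the first field, at byte offset 0, occupying 8 bytes.
Bytes at offsets 0..7: D9 70 47 EA 12 C5 EB 8E.
Big-endian: lowest address holds the most-significant byte.
The bytes are already most-significant first: 0xD97047EA12C5EB8E.
Top bit is set, so as a signed 64-bit value this is 0xD97047EA12C5EB8E − 2^64 = -2778641899424715890.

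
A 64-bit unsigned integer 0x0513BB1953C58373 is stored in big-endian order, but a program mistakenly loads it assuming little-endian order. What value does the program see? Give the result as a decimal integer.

8323713497015456517

Stored big-endian, the bytes at ascending addresses are 05 13 BB 19 53 C5 83 73.
Read back as little-endian, the first byte is least significant, giving 0x7383C55319BB1305.
0x7383C55319BB1305 = 8323713497015456517.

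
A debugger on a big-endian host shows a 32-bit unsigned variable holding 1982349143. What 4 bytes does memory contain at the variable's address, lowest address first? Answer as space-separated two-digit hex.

1982349143 in hexadecimal, padded to 32 bits, is 0x76283F57.
Split into bytes (most-significant first): 76 28 3F 57.
Big-endian: lowest address holds the most-significant byte.
So the memory order matches the most-significant-first order: 76 28 3F 57.

76 28 3F 57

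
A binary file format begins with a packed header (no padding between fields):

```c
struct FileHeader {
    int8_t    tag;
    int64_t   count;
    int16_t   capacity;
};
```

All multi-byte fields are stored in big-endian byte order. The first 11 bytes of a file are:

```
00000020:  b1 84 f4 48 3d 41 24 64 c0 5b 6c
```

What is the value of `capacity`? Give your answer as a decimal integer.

`capacity` follows `tag` (1 B), `count` (8 B), so it starts at offset 1 + 8 = 9 and occupies 2 bytes.
Bytes at offsets 9..10: 5B 6C.
Big-endian stores the most-significant byte at the lowest address.
The bytes are already most-significant first: 0x5B6C.
0x5B6C = 23404.

23404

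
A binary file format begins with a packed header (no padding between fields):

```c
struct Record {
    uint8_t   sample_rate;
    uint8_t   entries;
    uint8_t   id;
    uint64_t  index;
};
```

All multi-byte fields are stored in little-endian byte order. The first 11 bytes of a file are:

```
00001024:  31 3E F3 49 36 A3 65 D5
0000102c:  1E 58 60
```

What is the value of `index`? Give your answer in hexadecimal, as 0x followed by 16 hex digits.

0x60581ED565A33649

`index` follows `sample_rate` (1 B), `entries` (1 B), `id` (1 B), so it starts at offset 1 + 1 + 1 = 3 and occupies 8 bytes.
Bytes at offsets 3..10: 49 36 A3 65 D5 1E 58 60.
In little-endian order the low byte comes first in memory.
Reassemble most-significant byte first: 60 58 1E D5 65 A3 36 49 → 0x60581ED565A33649.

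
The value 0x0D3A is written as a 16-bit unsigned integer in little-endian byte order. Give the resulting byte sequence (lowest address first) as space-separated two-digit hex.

3A 0D

Split into bytes (most-significant first): 0D 3A.
In little-endian order the low byte comes first in memory.
So at ascending addresses the bytes are 3A 0D.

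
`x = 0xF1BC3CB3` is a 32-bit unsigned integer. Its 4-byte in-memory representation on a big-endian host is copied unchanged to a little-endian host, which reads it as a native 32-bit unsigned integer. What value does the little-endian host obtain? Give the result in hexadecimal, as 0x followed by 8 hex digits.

0xB33CBCF1

Stored big-endian, the bytes at ascending addresses are F1 BC 3C B3.
Read back as little-endian, the first byte is least significant, giving 0xB33CBCF1.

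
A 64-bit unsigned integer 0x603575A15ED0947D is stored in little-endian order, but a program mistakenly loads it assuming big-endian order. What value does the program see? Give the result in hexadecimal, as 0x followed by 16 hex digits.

0x7D94D05EA1753560

Stored little-endian, the bytes at ascending addresses are 7D 94 D0 5E A1 75 35 60.
Read back as big-endian, the last byte is least significant, giving 0x7D94D05EA1753560.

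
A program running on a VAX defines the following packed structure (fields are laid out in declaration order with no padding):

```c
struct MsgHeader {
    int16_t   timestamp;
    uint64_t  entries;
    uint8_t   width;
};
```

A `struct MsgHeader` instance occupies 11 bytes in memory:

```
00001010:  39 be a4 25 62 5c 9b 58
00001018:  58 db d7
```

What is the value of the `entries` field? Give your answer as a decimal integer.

`entries` follows `timestamp` (2 bytes), so it starts at byte offset 2 and occupies 8 bytes.
Bytes at offsets 2..9: A4 25 62 5C 9B 58 58 DB.
Little-endian: lowest address holds the least-significant byte.
Reassemble most-significant byte first: DB 58 58 9B 5C 62 25 A4 → 0xDB58589B5C6225A4.
0xDB58589B5C6225A4 = 15805480316549866916.

15805480316549866916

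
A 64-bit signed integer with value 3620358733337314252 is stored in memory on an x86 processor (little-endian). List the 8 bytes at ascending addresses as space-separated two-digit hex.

CC C3 0D 24 16 19 3E 32

3620358733337314252 in hexadecimal, padded to 64 bits, is 0x323E1916240DC3CC.
Split into bytes (most-significant first): 32 3E 19 16 24 0D C3 CC.
Little-endian stores the least-significant byte at the lowest address.
So at ascending addresses the bytes are CC C3 0D 24 16 19 3E 32.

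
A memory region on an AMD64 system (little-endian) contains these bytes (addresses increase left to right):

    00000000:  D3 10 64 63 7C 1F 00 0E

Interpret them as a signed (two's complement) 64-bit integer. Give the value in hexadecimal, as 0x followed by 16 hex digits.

In little-endian order the low byte comes first in memory.
Reassemble most-significant byte first: 0E 00 1F 7C 63 64 10 D3 → 0x0E001F7C636410D3.

0x0E001F7C636410D3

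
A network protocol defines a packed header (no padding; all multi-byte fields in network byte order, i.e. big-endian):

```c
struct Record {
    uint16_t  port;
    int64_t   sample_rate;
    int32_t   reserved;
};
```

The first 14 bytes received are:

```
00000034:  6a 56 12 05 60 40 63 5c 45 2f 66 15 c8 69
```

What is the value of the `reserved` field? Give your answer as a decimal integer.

`reserved` follows `port` (2 B), `sample_rate` (8 B), so it starts at offset 2 + 8 = 10 and occupies 4 bytes.
Bytes at offsets 10..13: 66 15 C8 69.
Big-endian stores the most-significant byte at the lowest address.
The bytes are already most-significant first: 0x6615C869.
0x6615C869 = 1712703593.

1712703593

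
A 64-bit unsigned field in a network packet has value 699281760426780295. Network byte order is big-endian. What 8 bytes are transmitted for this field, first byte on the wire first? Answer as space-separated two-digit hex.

09 B4 59 0E 60 25 E6 87

699281760426780295 in hexadecimal, padded to 64 bits, is 0x09B4590E6025E687.
Split into bytes (most-significant first): 09 B4 59 0E 60 25 E6 87.
Big-endian stores the most-significant byte at the lowest address.
So the memory order matches the most-significant-first order: 09 B4 59 0E 60 25 E6 87.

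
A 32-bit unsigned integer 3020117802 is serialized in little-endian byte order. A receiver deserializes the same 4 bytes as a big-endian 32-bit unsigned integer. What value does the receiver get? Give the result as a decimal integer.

3020117802 in 32-bit hexadecimal is 0xB403572A.
Stored little-endian, the bytes at ascending addresses are 2A 57 03 B4.
Read back as big-endian, the last byte is least significant, giving 0x2A5703B4.
0x2A5703B4 = 710345652.

710345652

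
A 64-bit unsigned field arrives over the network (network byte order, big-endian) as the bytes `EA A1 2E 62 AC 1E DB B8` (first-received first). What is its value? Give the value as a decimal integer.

Big-endian stores the most-significant byte at the lowest address.
The bytes are already most-significant first: 0xEAA12E62AC1EDBB8.
0xEAA12E62AC1EDBB8 = 16906845477454928824.

16906845477454928824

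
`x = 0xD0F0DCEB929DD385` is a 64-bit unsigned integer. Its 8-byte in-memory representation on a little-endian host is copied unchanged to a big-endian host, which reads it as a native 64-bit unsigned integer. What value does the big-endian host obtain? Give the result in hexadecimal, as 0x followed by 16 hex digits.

0x85D39D92EBDCF0D0

Stored little-endian, the bytes at ascending addresses are 85 D3 9D 92 EB DC F0 D0.
Read back as big-endian, the last byte is least significant, giving 0x85D39D92EBDCF0D0.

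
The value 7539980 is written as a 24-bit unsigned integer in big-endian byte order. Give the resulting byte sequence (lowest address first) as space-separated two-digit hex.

7539980 in hexadecimal, padded to 24 bits, is 0x730D0C.
Split into bytes (most-significant first): 73 0D 0C.
In big-endian order the high byte comes first in memory.
So the memory order matches the most-significant-first order: 73 0D 0C.

73 0D 0C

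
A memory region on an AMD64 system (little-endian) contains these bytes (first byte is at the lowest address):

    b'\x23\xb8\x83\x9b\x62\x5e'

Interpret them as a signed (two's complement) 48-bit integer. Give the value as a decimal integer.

103777608906787

Little-endian: lowest address holds the least-significant byte.
Reassemble most-significant byte first: 5E 62 9B 83 B8 23 → 0x5E629B83B823.
0x5E629B83B823 = 103777608906787.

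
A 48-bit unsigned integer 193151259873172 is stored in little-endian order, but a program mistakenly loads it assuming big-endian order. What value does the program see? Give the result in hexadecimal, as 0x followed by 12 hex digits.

0x948F3B88ABAF

193151259873172 in 48-bit hexadecimal is 0xAFAB883B8F94.
Stored little-endian, the bytes at ascending addresses are 94 8F 3B 88 AB AF.
Read back as big-endian, the last byte is least significant, giving 0x948F3B88ABAF.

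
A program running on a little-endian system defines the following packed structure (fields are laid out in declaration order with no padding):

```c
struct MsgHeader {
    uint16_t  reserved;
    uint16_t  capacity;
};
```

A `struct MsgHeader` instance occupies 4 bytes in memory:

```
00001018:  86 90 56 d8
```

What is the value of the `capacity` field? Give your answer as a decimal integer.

`capacity` follows `reserved` (2 bytes), so it starts at byte offset 2 and occupies 2 bytes.
Bytes at offsets 2..3: 56 D8.
Little-endian: lowest address holds the least-significant byte.
Reassemble most-significant byte first: D8 56 → 0xD856.
0xD856 = 55382.

55382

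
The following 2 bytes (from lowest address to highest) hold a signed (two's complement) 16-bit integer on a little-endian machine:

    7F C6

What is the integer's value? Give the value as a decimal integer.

-14721

Little-endian stores the least-significant byte at the lowest address.
Reassemble most-significant byte first: C6 7F → 0xC67F.
Top bit is set, so as a signed 16-bit value this is 0xC67F − 2^16 = -14721.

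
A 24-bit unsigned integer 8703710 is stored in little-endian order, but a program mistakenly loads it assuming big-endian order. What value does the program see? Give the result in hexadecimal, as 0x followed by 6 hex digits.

8703710 in 24-bit hexadecimal is 0x84CEDE.
Stored little-endian, the bytes at ascending addresses are DE CE 84.
Read back as big-endian, the last byte is least significant, giving 0xDECE84.

0xDECE84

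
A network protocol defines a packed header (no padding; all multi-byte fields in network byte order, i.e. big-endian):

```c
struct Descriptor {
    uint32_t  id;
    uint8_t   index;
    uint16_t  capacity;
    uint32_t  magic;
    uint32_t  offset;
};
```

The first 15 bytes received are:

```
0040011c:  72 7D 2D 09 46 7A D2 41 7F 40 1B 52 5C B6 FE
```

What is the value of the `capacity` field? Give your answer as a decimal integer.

`capacity` follows `id` (4 B), `index` (1 B), so it starts at offset 4 + 1 = 5 and occupies 2 bytes.
Bytes at offsets 5..6: 7A D2.
Big-endian: lowest address holds the most-significant byte.
The bytes are already most-significant first: 0x7AD2.
0x7AD2 = 31442.

31442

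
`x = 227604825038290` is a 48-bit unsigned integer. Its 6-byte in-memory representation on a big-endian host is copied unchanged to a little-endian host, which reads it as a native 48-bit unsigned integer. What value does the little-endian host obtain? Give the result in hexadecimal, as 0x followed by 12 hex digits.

227604825038290 in 48-bit hexadecimal is 0xCF0160BEDDD2.
Stored big-endian, the bytes at ascending addresses are CF 01 60 BE DD D2.
Read back as little-endian, the first byte is least significant, giving 0xD2DDBE6001CF.

0xD2DDBE6001CF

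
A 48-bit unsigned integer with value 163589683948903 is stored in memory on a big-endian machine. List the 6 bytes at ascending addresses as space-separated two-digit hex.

163589683948903 in hexadecimal, padded to 48 bits, is 0x94C8B1002D67.
Split into bytes (most-significant first): 94 C8 B1 00 2D 67.
In big-endian order the high byte comes first in memory.
So the memory order matches the most-significant-first order: 94 C8 B1 00 2D 67.

94 C8 B1 00 2D 67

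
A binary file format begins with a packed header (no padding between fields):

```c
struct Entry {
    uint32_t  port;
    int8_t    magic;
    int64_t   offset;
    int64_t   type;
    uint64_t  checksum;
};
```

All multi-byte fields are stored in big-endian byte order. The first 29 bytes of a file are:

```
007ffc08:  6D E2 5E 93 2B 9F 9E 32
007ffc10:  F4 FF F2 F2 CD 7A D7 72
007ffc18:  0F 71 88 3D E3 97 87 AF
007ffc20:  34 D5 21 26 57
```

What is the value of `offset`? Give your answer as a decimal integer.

-6945057547511205171

`offset` follows `port` (4 B), `magic` (1 B), so it starts at offset 4 + 1 = 5 and occupies 8 bytes.
Bytes at offsets 5..12: 9F 9E 32 F4 FF F2 F2 CD.
Big-endian: lowest address holds the most-significant byte.
The bytes are already most-significant first: 0x9F9E32F4FFF2F2CD.
Top bit is set, so as a signed 64-bit value this is 0x9F9E32F4FFF2F2CD − 2^64 = -6945057547511205171.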